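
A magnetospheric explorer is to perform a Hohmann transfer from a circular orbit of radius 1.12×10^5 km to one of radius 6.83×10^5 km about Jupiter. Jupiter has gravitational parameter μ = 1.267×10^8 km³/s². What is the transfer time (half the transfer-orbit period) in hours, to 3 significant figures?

t = 19.4 hours

Semi-major axis of the transfer orbit: a_t = (1.120×10^5 + 6.830×10^5)/2 = 3.975×10^5 km.
Transfer time t = π√(a_t³/μ) = π√((3.975×10^5)³ / 1.267×10^8) = 69950 s.
Converting: 69950 s ÷ 3600 s/hour = 19.4 hours.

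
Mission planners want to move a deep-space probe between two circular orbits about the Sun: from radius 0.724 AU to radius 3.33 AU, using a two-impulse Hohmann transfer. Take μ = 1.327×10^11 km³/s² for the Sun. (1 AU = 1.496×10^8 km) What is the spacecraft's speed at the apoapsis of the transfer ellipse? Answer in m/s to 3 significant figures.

In km: r₁ = 0.724 × 1.496×10^8 = 1.083104×10^8 km; r₂ = 3.33 × 1.496×10^8 = 4.98168×10^8 km.
Transfer-ellipse semi-major axis a_t = (r₁ + r₂)/2 = (1.083104×10^8 + 4.98168×10^8)/2 = 3.032392×10^8 km.
At apoapsis, r = 4.98168×10^8 km.
From the vis-viva equation, v = √[μ(2/r − 1/a_t)] = 9.754 km/s.

v = 9750 m/s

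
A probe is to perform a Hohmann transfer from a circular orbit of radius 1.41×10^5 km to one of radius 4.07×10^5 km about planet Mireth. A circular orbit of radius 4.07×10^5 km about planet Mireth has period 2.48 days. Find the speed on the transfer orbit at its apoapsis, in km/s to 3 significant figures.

v = 8.56 km/s

From Kepler's third law T² = 4π²r³/μ at r = 4.07×10^5 km, T = 2.48 days = 2.48 × 86400 s = 2.14272×10^5 s: μ = 4π²r³/T² = 5.79712×10^7 km³/s².
Transfer-ellipse semi-major axis a_t = (r₁ + r₂)/2 = (1.410×10^5 + 4.070×10^5)/2 = 2.740×10^5 km.
The apoapsis of the transfer ellipse is at r = 4.070×10^5 km.
From the vis-viva equation, v = √[μ(2/r − 1/a_t)] = 8.561 km/s.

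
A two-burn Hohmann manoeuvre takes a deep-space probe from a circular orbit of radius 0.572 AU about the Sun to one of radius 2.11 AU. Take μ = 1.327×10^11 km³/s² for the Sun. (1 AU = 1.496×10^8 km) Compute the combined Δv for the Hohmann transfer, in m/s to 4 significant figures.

Δv = 17130 m/s

In km: r₁ = 0.572 × 1.496×10^8 = 8.55712×10^7 km; r₂ = 2.11 × 1.496×10^8 = 3.15656×10^8 km.
Semi-major axis of the transfer orbit: a_t = (8.55712×10^7 + 3.15656×10^8)/2 = 2.006136×10^8 km.
At r₁ the circular-orbit speed is v₁ = √(μ/r₁) = 39.38 km/s.
Transfer-orbit speed at r₁ (vis-viva): v_p = √[μ(2/r₁ − 1/a_t)] = 49.40 km/s.
First burn Δv₁ = |v_p − v₁| = 10.02 km/s.
At r₂, v₂ = √(μ/r₂) = 20.504 km/s.
Transfer-orbit speed at r₂: v_a = √[μ(2/r₂ − 1/a_t)] = 13.391 km/s.
Second burn Δv₂ = |v₂ − v_a| = 7.113 km/s.
Total Δv = Δv₁ + Δv₂ = 17.13 km/s.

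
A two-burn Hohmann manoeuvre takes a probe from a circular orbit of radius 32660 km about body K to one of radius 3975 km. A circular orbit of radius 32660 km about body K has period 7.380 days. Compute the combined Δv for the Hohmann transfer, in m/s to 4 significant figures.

Δv = 481.2 m/s

From Kepler's third law T² = 4π²r³/μ at r = 32660 km, T = 7.380 days = 7.380 × 86400 s = 6.37632×10^5 s: μ = 4π²r³/T² = 3382.74 km³/s².
Transfer-ellipse semi-major axis a_t = (r₁ + r₂)/2 = (32660 + 3975)/2 = 18317.5 km.
Circular speed at r₁: v₁ = √(μ/r₁) = √(3382.74/32660) = 0.3218 km/s.
On the transfer ellipse at r₁, vis-viva equation gives v_a = √[μ(2/r₁ − 1/a_t)] = 0.1499 km/s.
First burn Δv₁ = |v_a − v₁| = 0.1719 km/s.
Circular speed at r₂: v₂ = √(μ/r₂) = 0.92250 km/s.
Transfer-orbit speed at r₂: v_p = √[μ(2/r₂ − 1/a_t)] = 1.2318 km/s.
Second burn Δv₂ = |v₂ − v_p| = 0.3093 km/s.
Total Δv = Δv₁ + Δv₂ = 0.4812 km/s.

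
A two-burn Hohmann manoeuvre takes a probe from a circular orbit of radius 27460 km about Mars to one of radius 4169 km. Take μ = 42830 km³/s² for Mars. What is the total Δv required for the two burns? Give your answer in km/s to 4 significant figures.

Transfer-ellipse semi-major axis a_t = (r₁ + r₂)/2 = (27460 + 4169)/2 = 15814.5 km.
Circular speed at r₁: v₁ = √(μ/r₁) = √(42830/27460) = 1.2489 km/s.
On the transfer ellipse at r₁, vis-viva gives v_a = √[μ(2/r₁ − 1/a_t)] = 0.64123 km/s.
First burn Δv₁ = |v_a − v₁| = 0.6077 km/s.
Circular speed at r₂: v₂ = √(μ/r₂) = 3.2052 km/s.
Transfer-orbit speed at r₂: v_p = √[μ(2/r₂ − 1/a_t)] = 4.2236 km/s.
Second burn Δv₂ = |v₂ − v_p| = 1.018 km/s.
Δv = Δv₁ + Δv₂ = 0.6077 + 1.018 = 1.626 km/s.

Δv = 1.626 km/s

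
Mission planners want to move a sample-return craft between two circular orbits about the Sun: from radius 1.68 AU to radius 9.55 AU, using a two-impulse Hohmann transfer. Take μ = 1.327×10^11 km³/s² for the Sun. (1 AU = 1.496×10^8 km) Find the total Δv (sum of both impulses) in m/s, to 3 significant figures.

In km: r₁ = 1.68 × 1.496×10^8 = 2.51328×10^8 km; r₂ = 9.55 × 1.496×10^8 = 1.42868×10^9 km.
Semi-major axis of the transfer orbit: a_t = (2.51328×10^8 + 1.42868×10^9)/2 = 8.40004×10^8 km.
Circular speed at r₁: v₁ = √(μ/r₁) = √(1.327×10^11/2.51328×10^8) = 22.9781 km/s.
Transfer-orbit speed at r₁ (v² = μ(2/r − 1/a)): v_p = √[μ(2/r₁ − 1/a_t)] = 29.9669 km/s.
First burn Δv₁ = |v_p − v₁| = 6.9888 km/s.
Circular speed at r₂: v₂ = √(μ/r₂) = 9.6376 km/s.
Transfer-orbit speed at r₂: v_a = √[μ(2/r₂ − 1/a_t)] = 5.2717 km/s.
Second burn Δv₂ = |v₂ − v_a| = 4.3659 km/s.
Δv = Δv₁ + Δv₂ = 6.9888 + 4.3659 = 11.35 km/s.

Δv = 11400 m/s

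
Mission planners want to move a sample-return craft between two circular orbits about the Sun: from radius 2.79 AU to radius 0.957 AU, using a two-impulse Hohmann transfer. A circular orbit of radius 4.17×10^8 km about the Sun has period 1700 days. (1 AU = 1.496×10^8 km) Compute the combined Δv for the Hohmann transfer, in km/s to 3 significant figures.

From Kepler's third law T² = 4π²r³/μ at r = 4.17×10^8 km, T = 1700 days = 1700 × 86400 s = 1.4688×10^8 s: μ = 4π²r³/T² = 1.32691×10^11 km³/s².
In km: r₁ = 2.79 × 1.496×10^8 = 4.17384×10^8 km; r₂ = 0.957 × 1.496×10^8 = 1.431672×10^8 km.
The Hohmann ellipse has a_t = (r₁ + r₂)/2 = 2.802756×10^8 km.
Circular speed at r₁: v₁ = √(μ/r₁) = √(1.32691×10^11/4.17384×10^8) = 17.8301 km/s.
On the transfer ellipse at r₁, vis-viva gives v_a = √[μ(2/r₁ − 1/a_t)] = 12.7433 km/s.
First burn Δv₁ = |v_a − v₁| = 5.0868 km/s.
At r₂, v₂ = √(μ/r₂) = 30.44385 km/s.
Transfer-orbit speed at r₂: v_p = √[μ(2/r₂ − 1/a_t)] = 37.15136 km/s.
Second burn Δv₂ = |v₂ − v_p| = 6.7075 km/s.
Total Δv = Δv₁ + Δv₂ = 11.79 km/s.

Δv = 11.8 km/s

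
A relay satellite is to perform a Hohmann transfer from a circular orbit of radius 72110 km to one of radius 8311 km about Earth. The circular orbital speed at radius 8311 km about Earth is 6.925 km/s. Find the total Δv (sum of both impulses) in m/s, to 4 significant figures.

From the circular-orbit relation v² = μ/r at r = 8311 km: μ = v²r = (6.925)² × 8311 = 3.98559×10^5 km³/s².
Semi-major axis of the transfer orbit: a_t = (72110 + 8311)/2 = 40210.5 km.
Circular speed at r₁: v₁ = √(μ/r₁) = √(3.98559×10^5/72110) = 2.351 km/s.
Transfer-orbit speed at r₁ (v² = μ(2/r − 1/a)): v_a = √[μ(2/r₁ − 1/a_t)] = 1.069 km/s.
First burn Δv₁ = |v_a − v₁| = 1.282 km/s.
Circular speed at r₂: v₂ = √(μ/r₂) = 6.925 km/s.
Transfer-orbit speed at r₂: v_p = √[μ(2/r₂ − 1/a_t)] = 9.274 km/s.
Second burn Δv₂ = |v₂ − v_p| = 2.349 km/s.
Total Δv = Δv₁ + Δv₂ = 3.631 km/s.

Δv = 3631 m/s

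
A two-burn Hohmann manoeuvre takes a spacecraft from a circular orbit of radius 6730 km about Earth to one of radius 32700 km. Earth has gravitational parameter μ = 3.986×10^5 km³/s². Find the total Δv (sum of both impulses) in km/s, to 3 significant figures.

The Hohmann ellipse has a_t = (r₁ + r₂)/2 = 19715 km.
Circular speed at r₁: v₁ = √(μ/r₁) = √(3.986×10^5/6730) = 7.69593 km/s.
Transfer-orbit speed at r₁ (vis-viva): v_p = √[μ(2/r₁ − 1/a_t)] = 9.91144 km/s.
First burn Δv₁ = |v_p − v₁| = 2.216 km/s.
At r₂, v₂ = √(μ/r₂) = 3.491 km/s.
Transfer-orbit speed at r₂: v_a = √[μ(2/r₂ − 1/a_t)] = 2.040 km/s.
Second burn Δv₂ = |v₂ − v_a| = 1.451 km/s.
Δv = Δv₁ + Δv₂ = 2.216 + 1.451 = 3.667 km/s.

Δv = 3.67 km/s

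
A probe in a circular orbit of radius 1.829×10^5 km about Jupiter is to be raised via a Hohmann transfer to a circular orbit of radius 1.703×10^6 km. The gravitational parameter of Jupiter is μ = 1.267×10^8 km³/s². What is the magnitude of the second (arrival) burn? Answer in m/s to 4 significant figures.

Semi-major axis of the transfer orbit: a_t = (1.829×10^5 + 1.703×10^6)/2 = 9.4295×10^5 km.
Circular speed at r = 1.703×10^6 km: v_c = √(μ/r) = 8.6254 km/s.
Vis-viva on the transfer ellipse at r = 1.703×10^6 km gives v_t = √[μ(2/r − 1/a_t)] = 3.7988 km/s.
Δv₂ = |v_t − v_c| = |3.7988 − 8.6254| = 4.827 km/s.

Δv₂ = 4827 m/s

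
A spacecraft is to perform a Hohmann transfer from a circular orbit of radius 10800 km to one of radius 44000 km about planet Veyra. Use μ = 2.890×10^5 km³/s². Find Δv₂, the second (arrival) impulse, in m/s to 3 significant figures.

Δv₂ = 954 m/s

Transfer-ellipse semi-major axis a_t = (r₁ + r₂)/2 = (10800 + 44000)/2 = 27400 km.
Circular speed at r = 44000 km: v_c = √(μ/r) = 2.5628 km/s.
Vis-viva on the transfer ellipse at r = 44000 km gives v_t = √[μ(2/r − 1/a_t)] = 1.6090 km/s.
Δv₂ = |v_t − v_c| = |1.6090 − 2.5628| = 0.9538 km/s.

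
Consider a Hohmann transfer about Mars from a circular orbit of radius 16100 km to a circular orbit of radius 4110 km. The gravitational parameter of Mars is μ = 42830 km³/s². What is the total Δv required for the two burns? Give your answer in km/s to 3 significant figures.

Transfer-ellipse semi-major axis a_t = (r₁ + r₂)/2 = (16100 + 4110)/2 = 10105 km.
Circular speed at r₁: v₁ = √(μ/r₁) = √(42830/16100) = 1.6310 km/s.
On the transfer ellipse at r₁, v² = μ(2/r − 1/a) gives v_a = √[μ(2/r₁ − 1/a_t)] = 1.0402 km/s.
First burn Δv₁ = |v_a − v₁| = 0.5908 km/s.
Circular speed at r₂: v₂ = √(μ/r₂) = 3.2281 km/s.
Transfer-orbit speed at r₂: v_p = √[μ(2/r₂ − 1/a_t)] = 4.0747 km/s.
Second burn Δv₂ = |v₂ − v_p| = 0.8466 km/s.
Total Δv = Δv₁ + Δv₂ = 1.437 km/s.

Δv = 1.44 km/s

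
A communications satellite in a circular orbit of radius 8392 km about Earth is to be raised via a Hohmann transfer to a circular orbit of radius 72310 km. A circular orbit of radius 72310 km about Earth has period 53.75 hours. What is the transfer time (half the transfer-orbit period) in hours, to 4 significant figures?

t = 11.20 hours

From Kepler's third law T² = 4π²r³/μ at r = 72310 km, T = 53.75 hours = 53.75 × 3600 s = 1.935×10^5 s: μ = 4π²r³/T² = 3.98651×10^5 km³/s².
The Hohmann ellipse has a_t = (r₁ + r₂)/2 = 40351 km.
Transfer time t = π√(a_t³/μ) = π√((40351)³ / 3.98651×10^5) = 40330 s.
Converting: 40330 s ÷ 3600 s/hour = 11.20 hours.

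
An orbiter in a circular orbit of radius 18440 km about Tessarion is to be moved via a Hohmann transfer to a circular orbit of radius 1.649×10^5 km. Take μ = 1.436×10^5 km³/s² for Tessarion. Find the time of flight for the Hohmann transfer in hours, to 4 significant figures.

t = 63.92 hours

Transfer-ellipse semi-major axis a_t = (r₁ + r₂)/2 = (18440 + 1.649×10^5)/2 = 91670 km.
By Kepler's third law the transfer-orbit period is T = 2π√(a_t³/μ), so t = T/2 = 2.301×10^5 s.
Converting: 2.301×10^5 s ÷ 3600 s/hour = 63.92 hours.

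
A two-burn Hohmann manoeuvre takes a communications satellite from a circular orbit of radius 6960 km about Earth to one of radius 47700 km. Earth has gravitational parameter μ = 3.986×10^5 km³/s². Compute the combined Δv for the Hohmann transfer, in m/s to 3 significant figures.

Δv = 3860 m/s

Transfer-ellipse semi-major axis a_t = (r₁ + r₂)/2 = (6960 + 47700)/2 = 27330 km.
At r₁ the circular-orbit speed is v₁ = √(μ/r₁) = 7.568 km/s.
Transfer-orbit speed at r₁ (vis-viva equation): v_p = √[μ(2/r₁ − 1/a_t)] = 9.998 km/s.
First burn Δv₁ = |v_p − v₁| = 2.430 km/s.
At r₂, v₂ = √(μ/r₂) = 2.891 km/s.
Transfer-orbit speed at r₂: v_a = √[μ(2/r₂ − 1/a_t)] = 1.459 km/s.
Second burn Δv₂ = |v₂ − v_a| = 1.432 km/s.
Δv = Δv₁ + Δv₂ = 2.430 + 1.432 = 3.862 km/s.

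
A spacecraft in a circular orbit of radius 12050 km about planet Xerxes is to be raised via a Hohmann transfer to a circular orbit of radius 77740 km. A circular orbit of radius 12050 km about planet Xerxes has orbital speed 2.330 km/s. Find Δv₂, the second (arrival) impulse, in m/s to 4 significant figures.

From the circular-orbit relation v² = μ/r at r = 12050 km: μ = v²r = (2.330)² × 12050 = 65418.2 km³/s².
Semi-major axis of the transfer orbit: a_t = (12050 + 77740)/2 = 44895 km.
On the circular orbit at r = 77740 km, v_c = √(μ/r) = 0.9173 km/s.
Transfer-orbit speed at the same r (vis-viva, a = a_t): v_t = √[μ(2/r − 1/a_t)] = 0.4752 km/s.
Δv₂ = |v_t − v_c| = |0.4752 − 0.9173| = 0.4421 km/s.

Δv₂ = 442.1 m/s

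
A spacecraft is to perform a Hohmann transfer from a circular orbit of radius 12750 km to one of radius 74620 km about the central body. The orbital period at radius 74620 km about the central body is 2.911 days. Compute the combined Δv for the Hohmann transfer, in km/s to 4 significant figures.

Δv = 2.241 km/s

From Kepler's third law T² = 4π²r³/μ at r = 74620 km, T = 2.911 days = 2.911 × 86400 s = 2.515104×10^5 s: μ = 4π²r³/T² = 2.59307×10^5 km³/s².
Semi-major axis of the transfer orbit: a_t = (12750 + 74620)/2 = 43685 km.
At r₁ the circular-orbit speed is v₁ = √(μ/r₁) = 4.510 km/s.
On the transfer ellipse at r₁, vis-viva equation gives v_p = √[μ(2/r₁ − 1/a_t)] = 5.894 km/s.
First burn Δv₁ = |v_p − v₁| = 1.384 km/s.
At r₂, v₂ = √(μ/r₂) = 1.864143 km/s.
Transfer-orbit speed at r₂: v_a = √[μ(2/r₂ − 1/a_t)] = 1.007090 km/s.
Second burn Δv₂ = |v₂ − v_a| = 0.8571 km/s.
Δv = Δv₁ + Δv₂ = 1.384 + 0.8571 = 2.241 km/s.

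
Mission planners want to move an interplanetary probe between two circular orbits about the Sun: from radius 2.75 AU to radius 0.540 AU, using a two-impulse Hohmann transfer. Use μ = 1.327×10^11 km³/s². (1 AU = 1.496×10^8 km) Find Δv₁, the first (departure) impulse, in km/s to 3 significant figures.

In km: r₁ = 2.75 × 1.496×10^8 = 4.114×10^8 km; r₂ = 0.540 × 1.496×10^8 = 8.0784×10^7 km.
Transfer-ellipse semi-major axis a_t = (r₁ + r₂)/2 = (4.114×10^8 + 8.0784×10^7)/2 = 2.46092×10^8 km.
Circular speed at r = 4.114×10^8 km: v_c = √(μ/r) = 17.96 km/s.
Transfer-orbit speed at the same r (vis-viva, a = a_t): v_t = √[μ(2/r − 1/a_t)] = 10.29 km/s.
Δv₁ = |v_t − v_c| = |10.29 − 17.96| = 7.670 km/s.

Δv₁ = 7.67 km/s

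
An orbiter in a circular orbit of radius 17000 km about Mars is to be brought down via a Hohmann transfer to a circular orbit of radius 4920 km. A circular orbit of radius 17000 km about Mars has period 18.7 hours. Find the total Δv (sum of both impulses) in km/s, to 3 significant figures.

From Kepler's third law T² = 4π²r³/μ at r = 17000 km, T = 18.7 hours = 18.7 × 3600 s = 67320 s: μ = 4π²r³/T² = 42797.5 km³/s².
Semi-major axis of the transfer orbit: a_t = (17000 + 4920)/2 = 10960 km.
At r₁ the circular-orbit speed is v₁ = √(μ/r₁) = 1.58666 km/s.
Transfer-orbit speed at r₁ (vis-viva): v_a = √[μ(2/r₁ − 1/a_t)] = 1.06307 km/s.
First burn Δv₁ = |v_a − v₁| = 0.52359 km/s.
At r₂, v₂ = √(μ/r₂) = 2.94935 km/s.
Transfer-orbit speed at r₂: v_p = √[μ(2/r₂ − 1/a_t)] = 3.67321 km/s.
Second burn Δv₂ = |v₂ − v_p| = 0.72386 km/s.
Total Δv = Δv₁ + Δv₂ = 1.247 km/s.

Δv = 1.25 km/s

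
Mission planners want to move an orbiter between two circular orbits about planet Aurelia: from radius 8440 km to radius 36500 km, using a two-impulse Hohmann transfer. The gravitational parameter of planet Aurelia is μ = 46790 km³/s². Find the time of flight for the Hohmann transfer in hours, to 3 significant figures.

Transfer-ellipse semi-major axis a_t = (r₁ + r₂)/2 = (8440 + 36500)/2 = 22470 km.
By Kepler's third law the transfer-orbit period is T = 2π√(a_t³/μ), so t = T/2 = 48920 s.
Converting: 48920 s ÷ 3600 s/hour = 13.6 hours.

t = 13.6 hours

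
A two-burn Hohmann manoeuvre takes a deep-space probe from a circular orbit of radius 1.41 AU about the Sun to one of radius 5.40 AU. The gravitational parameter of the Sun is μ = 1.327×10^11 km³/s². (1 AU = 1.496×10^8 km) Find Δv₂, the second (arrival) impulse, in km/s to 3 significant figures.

Δv₂ = 4.57 km/s

In km: r₁ = 1.41 × 1.496×10^8 = 2.10936×10^8 km; r₂ = 5.40 × 1.496×10^8 = 8.0784×10^8 km.
Transfer-ellipse semi-major axis a_t = (r₁ + r₂)/2 = (2.10936×10^8 + 8.0784×10^8)/2 = 5.09388×10^8 km.
Circular speed at r = 8.0784×10^8 km: v_c = √(μ/r) = 12.8166 km/s.
Transfer-orbit speed at the same r (vis-viva, a = a_t): v_t = √[μ(2/r − 1/a_t)] = 8.24753 km/s.
Δv₂ = |v_t − v_c| = |8.24753 − 12.8166| = 4.569 km/s.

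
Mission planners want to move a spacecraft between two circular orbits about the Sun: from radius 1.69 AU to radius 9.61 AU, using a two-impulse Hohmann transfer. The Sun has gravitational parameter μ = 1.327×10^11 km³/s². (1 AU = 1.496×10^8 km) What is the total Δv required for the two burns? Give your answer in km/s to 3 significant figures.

In km: r₁ = 1.69 × 1.496×10^8 = 2.52824×10^8 km; r₂ = 9.61 × 1.496×10^8 = 1.437656×10^9 km.
The Hohmann ellipse has a_t = (r₁ + r₂)/2 = 8.4524×10^8 km.
Circular speed at r₁: v₁ = √(μ/r₁) = √(1.327×10^11/2.52824×10^8) = 22.910 km/s.
On the transfer ellipse at r₁, vis-viva equation gives v_p = √[μ(2/r₁ − 1/a_t)] = 29.879 km/s.
First burn Δv₁ = |v_p − v₁| = 6.969 km/s.
At r₂, v₂ = √(μ/r₂) = 9.607 km/s.
Transfer-orbit speed at r₂: v_a = √[μ(2/r₂ − 1/a_t)] = 5.254 km/s.
Second burn Δv₂ = |v₂ − v_a| = 4.353 km/s.
Total Δv = Δv₁ + Δv₂ = 11.32 km/s.

Δv = 11.3 km/s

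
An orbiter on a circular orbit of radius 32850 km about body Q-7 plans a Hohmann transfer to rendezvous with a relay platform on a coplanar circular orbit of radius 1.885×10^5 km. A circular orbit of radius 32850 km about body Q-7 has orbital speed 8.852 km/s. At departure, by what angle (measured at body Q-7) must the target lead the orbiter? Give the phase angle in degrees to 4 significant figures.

φ = 99.02°

From the circular-orbit relation v² = μ/r at r = 32850 km: μ = v²r = (8.852)² × 32850 = 2.57406×10^6 km³/s².
Transfer-ellipse semi-major axis a_t = (r₁ + r₂)/2 = (32850 + 1.885×10^5)/2 = 1.10675×10^5 km.
The half-period of the transfer ellipse is t = π√(a_t³/μ) = 72097 s.
The target's mean motion on its circular orbit is ω₂ = √(μ/r₂³) = 1.9604×10^-5 rad/s.
Angle swept by the target during transfer: ω₂·t = 1.4134 rad = 80.98°.
Arrival is 180° from departure on the ellipse, so φ = 180° − 80.98° = 99.02°.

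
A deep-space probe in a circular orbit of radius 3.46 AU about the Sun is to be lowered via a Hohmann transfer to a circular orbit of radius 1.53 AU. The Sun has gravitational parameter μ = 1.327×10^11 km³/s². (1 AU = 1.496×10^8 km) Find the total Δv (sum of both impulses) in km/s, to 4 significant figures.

Δv = 7.750 km/s

In km: r₁ = 3.46 × 1.496×10^8 = 5.17616×10^8 km; r₂ = 1.53 × 1.496×10^8 = 2.28888×10^8 km.
Semi-major axis of the transfer orbit: a_t = (5.17616×10^8 + 2.28888×10^8)/2 = 3.73252×10^8 km.
At r₁ the circular-orbit speed is v₁ = √(μ/r₁) = 16.011 km/s.
On the transfer ellipse at r₁, vis-viva gives v_a = √[μ(2/r₁ − 1/a_t)] = 12.538 km/s.
First burn Δv₁ = |v_a − v₁| = 3.473 km/s.
Circular speed at r₂: v₂ = √(μ/r₂) = 24.078 km/s.
Transfer-orbit speed at r₂: v_p = √[μ(2/r₂ − 1/a_t)] = 28.355 km/s.
Second burn Δv₂ = |v₂ − v_p| = 4.277 km/s.
Δv = Δv₁ + Δv₂ = 3.473 + 4.277 = 7.750 km/s.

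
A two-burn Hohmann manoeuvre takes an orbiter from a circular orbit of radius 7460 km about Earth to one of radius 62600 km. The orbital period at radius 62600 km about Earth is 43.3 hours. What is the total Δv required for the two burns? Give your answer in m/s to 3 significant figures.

Δv = 3820 m/s

From Kepler's third law T² = 4π²r³/μ at r = 62600 km, T = 43.3 hours = 43.3 × 3600 s = 1.5588×10^5 s: μ = 4π²r³/T² = 3.98568×10^5 km³/s².
Transfer-ellipse semi-major axis a_t = (r₁ + r₂)/2 = (7460 + 62600)/2 = 35030 km.
Circular speed at r₁: v₁ = √(μ/r₁) = √(3.98568×10^5/7460) = 7.309 km/s.
Transfer-orbit speed at r₁ (vis-viva): v_p = √[μ(2/r₁ − 1/a_t)] = 9.771 km/s.
First burn Δv₁ = |v_p − v₁| = 2.462 km/s.
At r₂, v₂ = √(μ/r₂) = 2.523 km/s.
Transfer-orbit speed at r₂: v_a = √[μ(2/r₂ − 1/a_t)] = 1.164 km/s.
Second burn Δv₂ = |v₂ − v_a| = 1.359 km/s.
Total Δv = Δv₁ + Δv₂ = 3.821 km/s.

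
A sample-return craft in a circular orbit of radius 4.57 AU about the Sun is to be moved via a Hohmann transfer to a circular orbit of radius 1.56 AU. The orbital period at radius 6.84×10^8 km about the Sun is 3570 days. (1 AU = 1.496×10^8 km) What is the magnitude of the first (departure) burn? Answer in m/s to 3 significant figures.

Δv₁ = 3990 m/s

From Kepler's third law T² = 4π²r³/μ at r = 6.84×10^8 km, T = 3570 days = 3570 × 86400 s = 3.08448×10^8 s: μ = 4π²r³/T² = 1.32790×10^11 km³/s².
In km: r₁ = 4.57 × 1.496×10^8 = 6.83672×10^8 km; r₂ = 1.56 × 1.496×10^8 = 2.33376×10^8 km.
The Hohmann ellipse has a_t = (r₁ + r₂)/2 = 4.58524×10^8 km.
On the circular orbit at r = 6.83672×10^8 km, v_c = √(μ/r) = 13.937 km/s.
Vis-viva on the transfer ellipse at r = 6.83672×10^8 km gives v_t = √[μ(2/r − 1/a_t)] = 9.9427 km/s.
Δv₁ = |v_t − v_c| = |9.9427 − 13.937| = 3.994 km/s.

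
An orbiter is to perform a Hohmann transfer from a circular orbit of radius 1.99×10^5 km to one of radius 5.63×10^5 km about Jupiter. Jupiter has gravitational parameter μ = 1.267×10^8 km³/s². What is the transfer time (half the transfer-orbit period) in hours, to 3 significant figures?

t = 18.2 hours

Transfer-ellipse semi-major axis a_t = (r₁ + r₂)/2 = (1.990×10^5 + 5.630×10^5)/2 = 3.810×10^5 km.
By Kepler's third law the transfer-orbit period is T = 2π√(a_t³/μ), so t = T/2 = 65640 s.
Converting: 65640 s ÷ 3600 s/hour = 18.2 hours.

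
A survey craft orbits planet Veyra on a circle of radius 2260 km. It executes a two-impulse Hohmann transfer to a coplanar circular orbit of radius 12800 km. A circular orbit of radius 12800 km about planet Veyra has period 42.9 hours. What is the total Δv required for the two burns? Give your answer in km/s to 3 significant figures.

Δv = 0.612 km/s

From Kepler's third law T² = 4π²r³/μ at r = 12800 km, T = 42.9 hours = 42.9 × 3600 s = 1.5444×10^5 s: μ = 4π²r³/T² = 3471.12 km³/s².
The Hohmann ellipse has a_t = (r₁ + r₂)/2 = 7530 km.
Circular speed at r₁: v₁ = √(μ/r₁) = √(3471.12/2260) = 1.2393 km/s.
On the transfer ellipse at r₁, vis-viva gives v_p = √[μ(2/r₁ − 1/a_t)] = 1.6158 km/s.
First burn Δv₁ = |v_p − v₁| = 0.3765 km/s.
Circular speed at r₂: v₂ = √(μ/r₂) = 0.5208 km/s.
Transfer-orbit speed at r₂: v_a = √[μ(2/r₂ − 1/a_t)] = 0.2853 km/s.
Second burn Δv₂ = |v₂ − v_a| = 0.2355 km/s.
Total Δv = Δv₁ + Δv₂ = 0.6120 km/s.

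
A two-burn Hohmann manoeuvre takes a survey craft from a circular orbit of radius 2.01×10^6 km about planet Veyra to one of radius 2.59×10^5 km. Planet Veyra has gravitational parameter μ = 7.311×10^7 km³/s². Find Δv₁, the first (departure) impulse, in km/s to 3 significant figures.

Δv₁ = 3.15 km/s

Transfer-ellipse semi-major axis a_t = (r₁ + r₂)/2 = (2.010×10^6 + 2.590×10^5)/2 = 1.1345×10^6 km.
On the circular orbit at r = 2.010×10^6 km, v_c = √(μ/r) = 6.031 km/s.
Transfer-orbit speed at the same r (vis-viva, a = a_t): v_t = √[μ(2/r − 1/a_t)] = 2.882 km/s.
Δv₁ = |v_t − v_c| = |2.882 − 6.031| = 3.149 km/s.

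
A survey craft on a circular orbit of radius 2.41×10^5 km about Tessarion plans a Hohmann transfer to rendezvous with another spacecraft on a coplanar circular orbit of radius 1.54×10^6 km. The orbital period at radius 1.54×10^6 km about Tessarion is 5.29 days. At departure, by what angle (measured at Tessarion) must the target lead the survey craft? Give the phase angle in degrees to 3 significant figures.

φ = 101°

From Kepler's third law T² = 4π²r³/μ at r = 1.54×10^6 km, T = 5.29 days = 5.29 × 86400 s = 4.57056×10^5 s: μ = 4π²r³/T² = 6.90213×10^8 km³/s².
Transfer-ellipse semi-major axis a_t = (r₁ + r₂)/2 = (2.410×10^5 + 1.540×10^6)/2 = 8.905×10^5 km.
Transfer time t = π√(a_t³/μ) = 1.0049×10^5 s.
The target's mean motion on its circular orbit is ω₂ = √(μ/r₂³) = 1.3747×10^-5 rad/s.
Angle swept by the target during transfer: ω₂·t = 1.3814 rad = 79.15°.
Arrival is 180° from departure on the ellipse, so φ = 180° − 79.15° = 101°.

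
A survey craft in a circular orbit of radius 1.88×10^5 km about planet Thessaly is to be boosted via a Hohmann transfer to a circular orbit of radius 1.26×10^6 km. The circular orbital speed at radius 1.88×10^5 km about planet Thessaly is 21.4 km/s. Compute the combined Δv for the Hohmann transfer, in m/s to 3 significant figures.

From the circular-orbit relation v² = μ/r at r = 1.88×10^5 km: μ = v²r = (21.4)² × 1.88×10^5 = 8.60965×10^7 km³/s².
Semi-major axis of the transfer orbit: a_t = (1.880×10^5 + 1.260×10^6)/2 = 7.240×10^5 km.
Circular speed at r₁: v₁ = √(μ/r₁) = √(8.60965×10^7/1.880×10^5) = 21.4000 km/s.
Transfer-orbit speed at r₁ (v² = μ(2/r − 1/a)): v_p = √[μ(2/r₁ − 1/a_t)] = 28.2312 km/s.
First burn Δv₁ = |v_p − v₁| = 6.8312 km/s.
At r₂, v₂ = √(μ/r₂) = 8.266 km/s.
Transfer-orbit speed at r₂: v_a = √[μ(2/r₂ − 1/a_t)] = 4.212 km/s.
Second burn Δv₂ = |v₂ − v_a| = 4.0540 km/s.
Δv = Δv₁ + Δv₂ = 6.8312 + 4.0540 = 10.89 km/s.

Δv = 10900 m/s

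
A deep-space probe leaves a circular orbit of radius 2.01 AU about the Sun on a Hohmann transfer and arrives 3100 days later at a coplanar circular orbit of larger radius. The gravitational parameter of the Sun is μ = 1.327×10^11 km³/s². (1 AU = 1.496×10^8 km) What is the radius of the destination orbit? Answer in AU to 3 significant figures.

r₂ = 11.2 AU

In km: r₁ = 2.01 × 1.496×10^8 = 3.00696×10^8 km.
Transfer time t = 3100 days = 2.6784×10^8 s, and t = π√(a_t³/μ).
So a_t = (μ t²/π²)^(1/3) = (1.327×10^11 × (2.6784×10^8)² / π²)^(1/3) = 9.8804×10^8 km.
Since a_t = (r₁ + r₂)/2, r₂ = 2a_t − r₁ = 2×9.8804×10^8 − 3.00696×10^8 = 1.675384×10^9 km.
In AU: r₂ = 1.675384×10^9 / 1.496×10^8 = 11.2 AU.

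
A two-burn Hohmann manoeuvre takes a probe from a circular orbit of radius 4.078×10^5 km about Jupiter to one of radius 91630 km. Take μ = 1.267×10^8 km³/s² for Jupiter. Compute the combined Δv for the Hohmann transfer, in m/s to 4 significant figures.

Transfer-ellipse semi-major axis a_t = (r₁ + r₂)/2 = (4.078×10^5 + 91630)/2 = 2.49715×10^5 km.
Circular speed at r₁: v₁ = √(μ/r₁) = √(1.267×10^8/4.078×10^5) = 17.626 km/s.
On the transfer ellipse at r₁, v² = μ(2/r − 1/a) gives v_a = √[μ(2/r₁ − 1/a_t)] = 10.677 km/s.
First burn Δv₁ = |v_a − v₁| = 6.949 km/s.
At r₂, v₂ = √(μ/r₂) = 37.19 km/s.
Transfer-orbit speed at r₂: v_p = √[μ(2/r₂ − 1/a_t)] = 47.52 km/s.
Second burn Δv₂ = |v₂ − v_p| = 10.33 km/s.
Total Δv = Δv₁ + Δv₂ = 17.28 km/s.

Δv = 17280 m/s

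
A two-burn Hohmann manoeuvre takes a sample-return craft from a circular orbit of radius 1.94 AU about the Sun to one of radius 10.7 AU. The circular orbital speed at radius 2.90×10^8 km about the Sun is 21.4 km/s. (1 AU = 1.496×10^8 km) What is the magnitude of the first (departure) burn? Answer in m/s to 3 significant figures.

Δv₁ = 6440 m/s

From the circular-orbit relation v² = μ/r at r = 2.90×10^8 km: μ = v²r = (21.4)² × 2.90×10^8 = 1.32808×10^11 km³/s².
In km: r₁ = 1.94 × 1.496×10^8 = 2.90224×10^8 km; r₂ = 10.7 × 1.496×10^8 = 1.60072×10^9 km.
Transfer-ellipse semi-major axis a_t = (r₁ + r₂)/2 = (2.90224×10^8 + 1.60072×10^9)/2 = 9.45472×10^8 km.
On the circular orbit at r = 2.90224×10^8 km, v_c = √(μ/r) = 21.39174 km/s.
Vis-viva on the transfer ellipse at r = 2.90224×10^8 km gives v_t = √[μ(2/r − 1/a_t)] = 27.83425 km/s.
Δv₁ = |v_t − v_c| = |27.83425 − 21.39174| = 6.443 km/s.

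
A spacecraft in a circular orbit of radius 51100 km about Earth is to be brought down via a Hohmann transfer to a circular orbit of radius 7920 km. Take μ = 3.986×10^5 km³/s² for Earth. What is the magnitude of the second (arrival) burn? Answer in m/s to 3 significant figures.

Semi-major axis of the transfer orbit: a_t = (51100 + 7920)/2 = 29510 km.
Circular speed at r = 7920 km: v_c = √(μ/r) = 7.094 km/s.
Transfer-orbit speed at the same r (vis-viva, a = a_t): v_t = √[μ(2/r − 1/a_t)] = 9.335 km/s.
Δv₂ = |v_t − v_c| = |9.335 − 7.094| = 2.241 km/s.

Δv₂ = 2240 m/s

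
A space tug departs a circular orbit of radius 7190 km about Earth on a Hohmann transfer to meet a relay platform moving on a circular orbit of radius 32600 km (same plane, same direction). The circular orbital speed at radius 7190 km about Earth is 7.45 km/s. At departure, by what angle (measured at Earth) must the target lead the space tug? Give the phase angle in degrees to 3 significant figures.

From the circular-orbit relation v² = μ/r at r = 7190 km: μ = v²r = (7.45)² × 7190 = 3.99063×10^5 km³/s².
Transfer-ellipse semi-major axis a_t = (r₁ + r₂)/2 = (7190 + 32600)/2 = 19895 km.
Transfer time t = π√(a_t³/μ) = 13955.5 s.
The target's mean motion on its circular orbit is ω₂ = √(μ/r₂³) = 1.07323×10^-4 rad/s.
Angle swept by the target during transfer: ω₂·t = 1.49775 rad = 85.81°.
Arrival is 180° from departure on the ellipse, so φ = 180° − 85.81° = 94.2°.

φ = 94.2°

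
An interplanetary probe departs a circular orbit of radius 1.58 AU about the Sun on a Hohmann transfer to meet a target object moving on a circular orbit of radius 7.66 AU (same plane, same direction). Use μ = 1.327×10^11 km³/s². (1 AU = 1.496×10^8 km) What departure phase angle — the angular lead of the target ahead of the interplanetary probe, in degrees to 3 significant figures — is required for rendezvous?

φ = 95.7°

In km: r₁ = 1.58 × 1.496×10^8 = 2.36368×10^8 km; r₂ = 7.66 × 1.496×10^8 = 1.145936×10^9 km.
Transfer-ellipse semi-major axis a_t = (r₁ + r₂)/2 = (2.36368×10^8 + 1.145936×10^9)/2 = 6.91152×10^8 km.
Transfer time t = π√(a_t³/μ) = 1.5670×10^8 s.
The target's mean motion on its circular orbit is ω₂ = √(μ/r₂³) = 9.3906×10^-9 rad/s.
Angle swept by the target during transfer: ω₂·t = 1.4715 rad = 84.31°.
The interplanetary probe traverses 180° on the transfer ellipse, so the target must lead by 180° − 84.31° = 95.7°.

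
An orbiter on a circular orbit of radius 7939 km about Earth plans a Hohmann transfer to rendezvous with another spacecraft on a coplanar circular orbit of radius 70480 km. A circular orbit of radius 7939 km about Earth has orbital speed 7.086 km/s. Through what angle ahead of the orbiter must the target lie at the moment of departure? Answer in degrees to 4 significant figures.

From the circular-orbit relation v² = μ/r at r = 7939 km: μ = v²r = (7.086)² × 7939 = 3.98628×10^5 km³/s².
The Hohmann ellipse has a_t = (r₁ + r₂)/2 = 39209.5 km.
Transfer time t = π√(a_t³/μ) = 38632 s.
The target's mean motion on its circular orbit is ω₂ = √(μ/r₂³) = 3.3743×10^-5 rad/s.
Angle swept by the target during transfer: ω₂·t = 1.3036 rad = 74.69°.
The orbiter traverses 180° on the transfer ellipse, so the target must lead by 180° − 74.69° = 105.3°.

φ = 105.3°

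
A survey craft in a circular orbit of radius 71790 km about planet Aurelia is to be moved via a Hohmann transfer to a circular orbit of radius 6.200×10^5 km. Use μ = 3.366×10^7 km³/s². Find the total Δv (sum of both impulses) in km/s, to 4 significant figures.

Δv = 11.35 km/s

Transfer-ellipse semi-major axis a_t = (r₁ + r₂)/2 = (71790 + 6.200×10^5)/2 = 3.45895×10^5 km.
At r₁ the circular-orbit speed is v₁ = √(μ/r₁) = 21.653 km/s.
Transfer-orbit speed at r₁ (vis-viva equation): v_p = √[μ(2/r₁ − 1/a_t)] = 28.990 km/s.
First burn Δv₁ = |v_p − v₁| = 7.337 km/s.
At r₂, v₂ = √(μ/r₂) = 7.368 km/s.
Transfer-orbit speed at r₂: v_a = √[μ(2/r₂ − 1/a_t)] = 3.357 km/s.
Second burn Δv₂ = |v₂ − v_a| = 4.011 km/s.
Total Δv = Δv₁ + Δv₂ = 11.35 km/s.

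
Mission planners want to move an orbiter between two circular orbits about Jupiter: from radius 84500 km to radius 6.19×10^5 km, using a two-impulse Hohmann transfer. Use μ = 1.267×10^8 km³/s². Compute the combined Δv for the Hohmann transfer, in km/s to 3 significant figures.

Δv = 19.9 km/s

Transfer-ellipse semi-major axis a_t = (r₁ + r₂)/2 = (84500 + 6.190×10^5)/2 = 3.5175×10^5 km.
Circular speed at r₁: v₁ = √(μ/r₁) = √(1.267×10^8/84500) = 38.722 km/s.
On the transfer ellipse at r₁, vis-viva equation gives v_p = √[μ(2/r₁ − 1/a_t)] = 51.367 km/s.
First burn Δv₁ = |v_p − v₁| = 12.645 km/s.
Circular speed at r₂: v₂ = √(μ/r₂) = 14.3068 km/s.
Transfer-orbit speed at r₂: v_a = √[μ(2/r₂ − 1/a_t)] = 7.01220 km/s.
Second burn Δv₂ = |v₂ − v_a| = 7.2946 km/s.
Δv = Δv₁ + Δv₂ = 12.645 + 7.2946 = 19.94 km/s.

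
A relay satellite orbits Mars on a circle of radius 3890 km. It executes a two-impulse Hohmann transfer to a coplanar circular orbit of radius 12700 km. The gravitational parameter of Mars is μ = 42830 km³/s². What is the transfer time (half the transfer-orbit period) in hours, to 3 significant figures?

Semi-major axis of the transfer orbit: a_t = (3890 + 12700)/2 = 8295 km.
By Kepler's third law the transfer-orbit period is T = 2π√(a_t³/μ), so t = T/2 = 11470 s.
Converting: 11470 s ÷ 3600 s/hour = 3.19 hours.

t = 3.19 hours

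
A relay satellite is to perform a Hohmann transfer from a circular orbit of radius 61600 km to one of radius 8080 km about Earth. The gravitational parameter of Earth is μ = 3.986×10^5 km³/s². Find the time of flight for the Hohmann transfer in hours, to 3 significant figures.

t = 8.99 hours

Transfer-ellipse semi-major axis a_t = (r₁ + r₂)/2 = (61600 + 8080)/2 = 34840 km.
Transfer time t = π√(a_t³/μ) = π√((34840)³ / 3.986×10^5) = 32360 s.
Converting: 32360 s ÷ 3600 s/hour = 8.99 hours.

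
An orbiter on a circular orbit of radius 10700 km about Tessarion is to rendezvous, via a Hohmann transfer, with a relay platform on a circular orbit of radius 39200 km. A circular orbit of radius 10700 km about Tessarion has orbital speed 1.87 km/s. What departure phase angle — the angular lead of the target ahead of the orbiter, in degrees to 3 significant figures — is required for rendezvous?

φ = 88.6°

From the circular-orbit relation v² = μ/r at r = 10700 km: μ = v²r = (1.87)² × 10700 = 37416.8 km³/s².
The Hohmann ellipse has a_t = (r₁ + r₂)/2 = 24950 km.
Transfer time t = π√(a_t³/μ) = 64006 s.
The target's mean motion on its circular orbit is ω₂ = √(μ/r₂³) = 2.4923×10^-5 rad/s.
Angle swept by the target during transfer: ω₂·t = 1.5952 rad = 91.40°.
The orbiter traverses 180° on the transfer ellipse, so the target must lead by 180° − 91.40° = 88.6°.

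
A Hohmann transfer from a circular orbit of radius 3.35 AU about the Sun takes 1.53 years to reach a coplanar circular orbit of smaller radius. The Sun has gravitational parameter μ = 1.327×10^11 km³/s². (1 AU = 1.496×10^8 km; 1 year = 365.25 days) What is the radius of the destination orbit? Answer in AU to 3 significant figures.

r₂ = 0.865 AU

In km: r₁ = 3.35 × 1.496×10^8 = 5.0116×10^8 km.
Transfer time t = 1.53 years × 365.25 × 86400 s = 4.8283128×10^7 s, and t = π√(a_t³/μ).
So a_t = (μ t²/π²)^(1/3) = (1.327×10^11 × (4.8283128×10^7)² / π²)^(1/3) = 3.1530×10^8 km.
Since a_t = (r₁ + r₂)/2, r₂ = 2a_t − r₁ = 2×3.1530×10^8 − 5.0116×10^8 = 1.2944×10^8 km.
In AU: r₂ = 1.2944×10^8 / 1.496×10^8 = 0.865 AU.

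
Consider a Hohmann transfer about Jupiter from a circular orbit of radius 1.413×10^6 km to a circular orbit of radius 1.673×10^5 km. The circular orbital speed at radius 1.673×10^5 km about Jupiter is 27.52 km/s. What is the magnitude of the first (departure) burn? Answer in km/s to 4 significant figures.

From the circular-orbit relation v² = μ/r at r = 1.673×10^5 km: μ = v²r = (27.52)² × 1.673×10^5 = 1.26705×10^8 km³/s².
Semi-major axis of the transfer orbit: a_t = (1.413×10^6 + 1.673×10^5)/2 = 7.9015×10^5 km.
Circular speed at r = 1.413×10^6 km: v_c = √(μ/r) = 9.469 km/s.
Vis-viva on the transfer ellipse at r = 1.413×10^6 km gives v_t = √[μ(2/r − 1/a_t)] = 4.357 km/s.
Δv₁ = |v_t − v_c| = |4.357 − 9.469| = 5.112 km/s.

Δv₁ = 5.112 km/s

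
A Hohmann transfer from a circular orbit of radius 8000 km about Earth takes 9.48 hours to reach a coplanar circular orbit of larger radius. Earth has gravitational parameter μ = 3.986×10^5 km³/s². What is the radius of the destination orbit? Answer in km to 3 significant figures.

Transfer time t = 9.48 hours = 34128 s, and t = π√(a_t³/μ).
So a_t = (μ t²/π²)^(1/3) = (3.986×10^5 × (34128)² / π²)^(1/3) = 36098 km.
Since a_t = (r₁ + r₂)/2, r₂ = 2a_t − r₁ = 2×36098 − 8000 = 64196 km.

r₂ = 64200 km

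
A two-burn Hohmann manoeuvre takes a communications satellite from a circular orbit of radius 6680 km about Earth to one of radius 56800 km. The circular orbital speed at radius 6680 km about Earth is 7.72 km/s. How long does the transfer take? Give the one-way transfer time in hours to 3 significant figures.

t = 7.82 hours

From the circular-orbit relation v² = μ/r at r = 6680 km: μ = v²r = (7.72)² × 6680 = 3.98117×10^5 km³/s².
Transfer-ellipse semi-major axis a_t = (r₁ + r₂)/2 = (6680 + 56800)/2 = 31740 km.
By Kepler's third law the transfer-orbit period is T = 2π√(a_t³/μ), so t = T/2 = 28150 s.
Converting: 28150 s ÷ 3600 s/hour = 7.82 hours.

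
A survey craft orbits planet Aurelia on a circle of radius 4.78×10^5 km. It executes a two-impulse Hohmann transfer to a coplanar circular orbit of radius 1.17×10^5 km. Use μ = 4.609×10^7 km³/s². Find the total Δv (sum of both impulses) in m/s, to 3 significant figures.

Δv = 8970 m/s

Semi-major axis of the transfer orbit: a_t = (4.780×10^5 + 1.170×10^5)/2 = 2.975×10^5 km.
At r₁ the circular-orbit speed is v₁ = √(μ/r₁) = 9.8195 km/s.
On the transfer ellipse at r₁, vis-viva equation gives v_a = √[μ(2/r₁ − 1/a_t)] = 6.1580 km/s.
First burn Δv₁ = |v_a − v₁| = 3.6615 km/s.
Circular speed at r₂: v₂ = √(μ/r₂) = 19.8477 km/s.
Transfer-orbit speed at r₂: v_p = √[μ(2/r₂ − 1/a_t)] = 25.1583 km/s.
Second burn Δv₂ = |v₂ − v_p| = 5.3106 km/s.
Δv = Δv₁ + Δv₂ = 3.6615 + 5.3106 = 8.972 km/s.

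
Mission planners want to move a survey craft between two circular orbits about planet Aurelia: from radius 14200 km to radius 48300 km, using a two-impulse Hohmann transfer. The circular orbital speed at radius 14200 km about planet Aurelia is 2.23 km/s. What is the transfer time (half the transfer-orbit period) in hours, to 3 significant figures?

From the circular-orbit relation v² = μ/r at r = 14200 km: μ = v²r = (2.23)² × 14200 = 70615.2 km³/s².
Transfer-ellipse semi-major axis a_t = (r₁ + r₂)/2 = (14200 + 48300)/2 = 31250 km.
Transfer time t = π√(a_t³/μ) = π√((31250)³ / 70615.2) = 65310 s.
Converting: 65310 s ÷ 3600 s/hour = 18.1 hours.

t = 18.1 hours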